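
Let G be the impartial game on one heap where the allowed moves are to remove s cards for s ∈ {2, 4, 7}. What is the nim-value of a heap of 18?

0

Grundy values for subtraction set {2, 4, 7}:
k:     0  1  2  3  4  5  6  7  8  9 10 11 12 13 14 15 16 17 18
g(k):  0  0  1  1  2  2  0  3  1  0  2  1  0  2  1  0  2  1  0
So g(18) = 0.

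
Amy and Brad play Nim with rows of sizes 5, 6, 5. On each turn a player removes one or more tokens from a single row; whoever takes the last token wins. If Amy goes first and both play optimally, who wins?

Amy wins

Compute the nim-sum pairwise:
5 ^ 6 = 3
3 ^ 5 = 6
The nim-sum is 6 ≠ 0, so this is an N-position: the player to move can win; Amy has a winning move.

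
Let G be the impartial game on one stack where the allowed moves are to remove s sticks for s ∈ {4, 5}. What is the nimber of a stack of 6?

Build the Grundy sequence with g(k) = mex{g(k−s) : s ∈ {4, 5}, s ≤ k}:
k:     0  1  2  3  4  5  6
g(k):  0  0  0  0  1  1  1
So g(6) = 1.

1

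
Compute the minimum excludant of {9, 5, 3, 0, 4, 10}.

0 is in the set but 1 is not, so the mex is 1.

1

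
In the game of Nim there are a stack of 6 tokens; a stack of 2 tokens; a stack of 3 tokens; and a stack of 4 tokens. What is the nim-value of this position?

3

Compute the nim-sum pairwise:
6 XOR 2 = 4
4 XOR 3 = 7
7 XOR 4 = 3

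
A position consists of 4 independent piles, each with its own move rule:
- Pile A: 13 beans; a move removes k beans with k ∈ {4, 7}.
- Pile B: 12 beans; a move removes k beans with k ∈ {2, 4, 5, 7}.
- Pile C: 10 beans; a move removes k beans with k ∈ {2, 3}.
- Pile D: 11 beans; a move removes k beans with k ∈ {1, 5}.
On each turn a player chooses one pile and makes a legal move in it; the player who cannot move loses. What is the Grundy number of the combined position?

0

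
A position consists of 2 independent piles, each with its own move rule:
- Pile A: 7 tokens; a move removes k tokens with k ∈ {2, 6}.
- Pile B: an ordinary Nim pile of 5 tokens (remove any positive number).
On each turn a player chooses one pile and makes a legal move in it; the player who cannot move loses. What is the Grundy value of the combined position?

4

Build the Grundy sequence for pile A with g(k) = mex{g(k−s) : s ∈ {2, 6}, s ≤ k}:
g(0) = mex{} = 0
g(1) = mex{} = 0
g(2) = mex{0} = 1
g(3) = mex{0} = 1
g(4) = mex{1} = 0
g(5) = mex{1} = 0
g(6) = mex{0} = 1
g(7) = mex{0} = 1
So g(7) = 1.
Pile B is a plain Nim pile of size 5, so its Grundy value is 5.
The value of a disjunctive sum is the nim-sum of the parts.
Combined value = 1 XOR 5 = 4.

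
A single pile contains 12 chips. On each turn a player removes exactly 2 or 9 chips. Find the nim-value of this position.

0

Build the Grundy sequence with g(k) = mex{g(k−s) : s ∈ {2, 9}, s ≤ k}:
k:     0  1  2  3  4  5  6  7  8  9 10 11 12
g(k):  0  0  1  1  0  0  1  1  0  2  1  0  0
So g(12) = 0.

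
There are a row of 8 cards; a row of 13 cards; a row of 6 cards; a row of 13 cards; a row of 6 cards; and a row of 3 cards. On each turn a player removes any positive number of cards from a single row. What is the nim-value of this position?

11

Nim-sum: 8 XOR 13 XOR 6 XOR 13 XOR 6 XOR 3 = 11.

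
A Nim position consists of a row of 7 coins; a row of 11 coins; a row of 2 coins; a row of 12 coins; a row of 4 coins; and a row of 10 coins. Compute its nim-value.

Compute the nim-sum pairwise:
7 XOR 11 = 12
12 XOR 2 = 14
14 XOR 12 = 2
2 XOR 4 = 6
6 XOR 10 = 12

12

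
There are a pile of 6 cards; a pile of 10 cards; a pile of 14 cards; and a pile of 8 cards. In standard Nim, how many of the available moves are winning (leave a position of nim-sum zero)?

3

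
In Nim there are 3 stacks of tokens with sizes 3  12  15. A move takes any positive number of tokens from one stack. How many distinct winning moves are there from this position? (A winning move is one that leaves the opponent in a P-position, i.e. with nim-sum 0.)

Nim-sum: 3 XOR 12 XOR 15 = 0.
The nim-sum is already 0, so every move leaves a nonzero nim-sum — there are no winning moves.

0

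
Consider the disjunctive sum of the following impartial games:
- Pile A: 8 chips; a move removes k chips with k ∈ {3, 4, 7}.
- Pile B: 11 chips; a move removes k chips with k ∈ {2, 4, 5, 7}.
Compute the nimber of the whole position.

3

For pile A, compute g(0), g(1), … with moves {3, 4, 7}:
k:     0  1  2  3  4  5  6  7  8
g(k):  0  0  0  1  1  1  2  2  2
So g(8) = 2.
Build the Grundy sequence for pile B with g(k) = mex{g(k−s) : s ∈ {2, 4, 5, 7}, s ≤ k}:
k:     0  1  2  3  4  5  6  7  8  9 10 11
g(k):  0  0  1  1  2  2  3  3  4  0  0  1
So g(11) = 1.
By the Sprague-Grundy theorem, the Grundy value of a sum of independent games is the XOR of the component values.
Combined value = 2 ⊕ 1 = 3.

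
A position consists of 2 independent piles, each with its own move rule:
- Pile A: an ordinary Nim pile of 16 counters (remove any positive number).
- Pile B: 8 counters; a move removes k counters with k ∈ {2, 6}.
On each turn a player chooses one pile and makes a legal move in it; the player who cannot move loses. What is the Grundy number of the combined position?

16

Pile A is a plain Nim pile of size 16, so its Grundy value is 16.
Build the Grundy sequence for pile B with g(k) = mex{g(k−s) : s ∈ {2, 6}, s ≤ k}:
k:     0  1  2  3  4  5  6  7  8
g(k):  0  0  1  1  0  0  1  1  0
So g(8) = 0.
By the Sprague-Grundy theorem, the Grundy value of a sum of independent games is the XOR of the component values.
Combined value = 16 XOR 0 = 16.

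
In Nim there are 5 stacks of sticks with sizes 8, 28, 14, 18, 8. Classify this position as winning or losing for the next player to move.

Losing position

Bitwise XOR of the heap sizes:
  01000  (8)
  11100  (28)
  01110  (14)
  10010  (18)
  01000  (8)
  -----
  00000  (0)
The nim-sum is 0, so this is a P-position: the player to move is in a losing position under optimal play.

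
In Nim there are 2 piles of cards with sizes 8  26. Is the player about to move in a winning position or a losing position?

Bitwise XOR of the heap sizes:
  01000  (8)
  11010  (26)
  -----
  10010  (18)
The nim-sum is 18 ≠ 0, so this is an N-position: the player to move can win.

Winning position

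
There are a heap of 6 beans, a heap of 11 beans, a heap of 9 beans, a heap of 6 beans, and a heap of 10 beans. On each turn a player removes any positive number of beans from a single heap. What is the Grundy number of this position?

Compute the nim-sum pairwise:
6 ^ 11 = 13
13 ^ 9 = 4
4 ^ 6 = 2
2 ^ 10 = 8

8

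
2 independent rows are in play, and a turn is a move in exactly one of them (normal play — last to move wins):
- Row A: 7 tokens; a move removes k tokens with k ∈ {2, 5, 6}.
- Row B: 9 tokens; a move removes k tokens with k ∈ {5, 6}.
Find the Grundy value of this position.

For row A, compute g(0), g(1), … with moves {2, 5, 6}:
k:     0  1  2  3  4  5  6  7
g(k):  0  0  1  1  0  2  1  3
So g(7) = 3.
Build the Grundy sequence for row B with g(k) = mex{g(k−s) : s ∈ {5, 6}, s ≤ k}:
g(0) = mex{} = 0
g(1) = mex{} = 0
g(2) = mex{} = 0
g(3) = mex{} = 0
g(4) = mex{} = 0
g(5) = mex{0} = 1
g(6) = mex{0} = 1
g(7) = mex{0} = 1
g(8) = mex{0} = 1
g(9) = mex{0} = 1
So g(9) = 1.
The value of a disjunctive sum is the nim-sum of the parts.
Combined value = 3 ⊕ 1 = 2.

2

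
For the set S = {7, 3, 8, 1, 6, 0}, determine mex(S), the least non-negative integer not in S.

2

The values 0, 1 are all present; 2 is the first non-negative integer missing from the set.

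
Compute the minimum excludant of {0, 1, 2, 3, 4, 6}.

5

The values 0, 1, 2, 3, 4 are all present; 5 is the first non-negative integer missing from the set.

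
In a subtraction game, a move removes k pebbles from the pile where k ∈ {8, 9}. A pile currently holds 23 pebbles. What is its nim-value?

Grundy values for subtraction set {8, 9}:
k:     0  1  2  3  4  5  6  7  8  9 10 11 12 13 14 15 16 17 18 19 20 21 22 23
g(k):  0  0  0  0  0  0  0  0  1  1  1  1  1  1  1  1  2  0  0  0  0  0  0  0
So g(23) = 0.

0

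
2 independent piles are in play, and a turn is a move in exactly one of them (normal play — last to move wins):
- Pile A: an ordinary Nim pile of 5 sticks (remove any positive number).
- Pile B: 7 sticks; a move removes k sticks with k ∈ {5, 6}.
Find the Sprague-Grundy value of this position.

Pile A is a plain Nim pile of size 5, so its Grundy value is 5.
For pile B, compute g(0), g(1), … with moves {5, 6}:
g(0) = mex{} = 0
g(1) = mex{} = 0
g(2) = mex{} = 0
g(3) = mex{} = 0
g(4) = mex{} = 0
g(5) = mex{0} = 1
g(6) = mex{0} = 1
g(7) = mex{0} = 1
So g(7) = 1.
The value of a disjunctive sum is the nim-sum of the parts.
Combined value = 5 ⊕ 1 = 4.

4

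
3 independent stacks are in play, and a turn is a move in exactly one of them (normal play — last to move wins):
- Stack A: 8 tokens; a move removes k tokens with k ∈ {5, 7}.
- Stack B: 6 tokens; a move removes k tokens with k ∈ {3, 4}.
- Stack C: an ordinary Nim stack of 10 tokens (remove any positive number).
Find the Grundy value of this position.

Build the Grundy sequence for stack A with g(k) = mex{g(k−s) : s ∈ {5, 7}, s ≤ k}:
k:     0  1  2  3  4  5  6  7  8
g(k):  0  0  0  0  0  1  1  1  1
So g(8) = 1.
Build the Grundy sequence for stack B with g(k) = mex{g(k−s) : s ∈ {3, 4}, s ≤ k}:
k:     0  1  2  3  4  5  6
g(k):  0  0  0  1  1  1  2
So g(6) = 2.
Stack C is a plain Nim stack of size 10, so its Grundy value is 10.
By the Sprague-Grundy theorem, the Grundy value of a sum of independent games is the XOR of the component values.
Combined value = 1 XOR 2 XOR 10 = 9.

9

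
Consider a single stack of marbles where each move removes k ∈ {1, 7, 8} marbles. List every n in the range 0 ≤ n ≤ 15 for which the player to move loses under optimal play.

0, 2, 4, 6, 15

Build the Grundy sequence with g(k) = mex{g(k−s) : s ∈ {1, 7, 8}, s ≤ k}:
k:     0  1  2  3  4  5  6  7  8  9 10 11 12 13 14 15
g(k):  0  1  0  1  0  1  0  1  2  3  2  3  2  3  2  0
The P-positions (g = 0) in 0..15 are 0, 2, 4, 6, 15.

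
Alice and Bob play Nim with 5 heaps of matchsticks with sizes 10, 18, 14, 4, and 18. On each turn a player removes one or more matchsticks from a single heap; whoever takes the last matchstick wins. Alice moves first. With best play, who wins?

Bitwise XOR of the heap sizes:
  01010  (10)
  10010  (18)
  01110  (14)
  00100  (4)
  10010  (18)
  -----
  00000  (0)
The nim-sum is 0, so this is a P-position: the player to move is in a losing position under optimal play; Alice is about to move from it and so loses — Bob wins.

Bob wins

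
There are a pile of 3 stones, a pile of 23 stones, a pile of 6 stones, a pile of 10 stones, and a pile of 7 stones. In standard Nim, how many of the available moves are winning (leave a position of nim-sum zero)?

1

Compute the nim-sum pairwise:
3 ^ 23 = 20
20 ^ 6 = 18
18 ^ 10 = 24
24 ^ 7 = 31
The overall nim-sum is X = 31. A pile of size p has a winning move iff p XOR X < p (reduce it to p XOR X).
  3: 3 XOR 31 = 28 ≥ 3 — no move.
  23: 23 XOR 31 = 8 < 23 — winning move (to 8).
  6: 6 XOR 31 = 25 ≥ 6 — no move.
  10: 10 XOR 31 = 21 ≥ 10 — no move.
  7: 7 XOR 31 = 24 ≥ 7 — no move.
That gives 1 winning move.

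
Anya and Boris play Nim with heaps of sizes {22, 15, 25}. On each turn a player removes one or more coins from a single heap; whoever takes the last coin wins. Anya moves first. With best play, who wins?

Write each in binary and XOR column by column:
  10110  (22)
  01111  (15)
  11001  (25)
  -----
  00000  (0)
The nim-sum is 0, so this is a P-position: the player to move is in a losing position under optimal play; Anya is about to move from it and so loses — Boris wins.

Boris wins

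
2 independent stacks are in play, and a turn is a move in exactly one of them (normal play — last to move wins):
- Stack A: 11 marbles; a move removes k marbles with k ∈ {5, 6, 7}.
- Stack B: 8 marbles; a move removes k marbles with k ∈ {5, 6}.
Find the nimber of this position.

Grundy values for stack A (subtraction set {5, 6, 7}):
k:     0  1  2  3  4  5  6  7  8  9 10 11
g(k):  0  0  0  0  0  1  1  1  1  1  2  2
So g(11) = 2.
Build the Grundy sequence for stack B with g(k) = mex{g(k−s) : s ∈ {5, 6}, s ≤ k}:
g(0) = mex{} = 0
g(1) = mex{} = 0
g(2) = mex{} = 0
g(3) = mex{} = 0
g(4) = mex{} = 0
g(5) = mex{0} = 1
g(6) = mex{0} = 1
g(7) = mex{0} = 1
g(8) = mex{0} = 1
So g(8) = 1.
By the Sprague-Grundy theorem, the Grundy value of a sum of independent games is the XOR of the component values.
Combined value = 2 XOR 1 = 3.

3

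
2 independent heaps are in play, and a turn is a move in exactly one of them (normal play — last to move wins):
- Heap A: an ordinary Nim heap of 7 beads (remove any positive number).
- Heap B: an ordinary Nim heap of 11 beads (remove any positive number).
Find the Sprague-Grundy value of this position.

12

Heap A is a plain Nim heap of size 7, so its Grundy value is 7.
Heap B is a plain Nim heap of size 11, so its Grundy value is 11.
By the Sprague-Grundy theorem, the Grundy value of a sum of independent games is the XOR of the component values.
Combined value = 7 ⊕ 11 = 12.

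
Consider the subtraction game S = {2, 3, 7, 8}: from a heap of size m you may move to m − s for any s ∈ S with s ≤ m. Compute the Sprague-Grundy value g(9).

Build the Grundy sequence with g(k) = mex{g(k−s) : s ∈ {2, 3, 7, 8}, s ≤ k}:
g(0) = mex{} = 0
g(1) = mex{} = 0
g(2) = mex{0} = 1
g(3) = mex{0} = 1
g(4) = mex{0,1} = 2
g(5) = mex{1} = 0
g(6) = mex{1,2} = 0
g(7) = mex{0,2} = 1
g(8) = mex{0} = 1
g(9) = mex{0,1} = 2
So g(9) = 2.

2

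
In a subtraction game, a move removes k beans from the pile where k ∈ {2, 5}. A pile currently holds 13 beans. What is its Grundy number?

Compute g(0), g(1), … for moves {2, 5}:
k:     0  1  2  3  4  5  6  7  8  9 10 11 12 13
g(k):  0  0  1  1  0  2  1  0  0  1  1  0  2  1
So g(13) = 1.

1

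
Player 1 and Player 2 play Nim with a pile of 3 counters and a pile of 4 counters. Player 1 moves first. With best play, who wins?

In binary:
  011  (3)
  100  (4)
  ---
  111  (7)
The nim-sum is 7 ≠ 0, so this is an N-position: the player to move can win; Player 1 has a winning move.

Player 1 wins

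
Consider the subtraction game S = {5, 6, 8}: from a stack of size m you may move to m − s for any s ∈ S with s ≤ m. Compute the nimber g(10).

2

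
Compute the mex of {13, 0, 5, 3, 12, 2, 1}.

The values 0, 1, 2, 3 are all present; 4 is the first non-negative integer missing from the set.

4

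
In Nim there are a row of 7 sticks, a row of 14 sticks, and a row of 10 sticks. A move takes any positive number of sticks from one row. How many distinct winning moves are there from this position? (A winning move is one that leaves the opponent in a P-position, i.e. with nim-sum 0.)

3

In binary:
  0111  (7)
  1110  (14)
  1010  (10)
  ----
  0011  (3)
The overall nim-sum is X = 3. A row of size p has a winning move iff p XOR X < p (reduce it to p XOR X).
  7: 7 XOR 3 = 4 < 7 — winning move (to 4).
  14: 14 XOR 3 = 13 < 14 — winning move (to 13).
  10: 10 XOR 3 = 9 < 10 — winning move (to 9).
That gives 3 winning moves.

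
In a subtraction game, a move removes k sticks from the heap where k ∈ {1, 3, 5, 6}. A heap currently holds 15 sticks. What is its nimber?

Compute g(0), g(1), … for moves {1, 3, 5, 6}:
k:     0  1  2  3  4  5  6  7  8  9 10 11 12 13 14 15
g(k):  0  1  0  1  0  1  2  3  2  3  2  0  1  0  1  0
So g(15) = 0.

0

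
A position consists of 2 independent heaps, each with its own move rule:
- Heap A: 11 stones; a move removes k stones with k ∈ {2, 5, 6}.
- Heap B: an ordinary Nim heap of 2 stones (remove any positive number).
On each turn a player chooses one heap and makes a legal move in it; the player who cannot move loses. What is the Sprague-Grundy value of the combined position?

Grundy values for heap A (subtraction set {2, 5, 6}):
k:     0  1  2  3  4  5  6  7  8  9 10 11
g(k):  0  0  1  1  0  2  1  3  0  2  1  0
So g(11) = 0.
Heap B is a plain Nim heap of size 2, so its Grundy value is 2.
The value of a disjunctive sum is the nim-sum of the parts.
Combined value = 0 XOR 2 = 2.

2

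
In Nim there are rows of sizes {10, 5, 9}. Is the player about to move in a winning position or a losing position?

Winning position

Write each in binary and XOR column by column:
  1010  (10)
  0101  (5)
  1001  (9)
  ----
  0110  (6)
The nim-sum is 6 ≠ 0, so this is an N-position: the player to move can win.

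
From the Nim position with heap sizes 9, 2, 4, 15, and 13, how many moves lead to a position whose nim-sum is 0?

3

Nim-sum: 9 ^ 2 ^ 4 ^ 15 ^ 13 = 13.
The overall nim-sum is X = 13. A heap of size p has a winning move iff p XOR X < p (reduce it to p XOR X).
  9: 9 XOR 13 = 4 < 9 — winning move (to 4).
  2: 2 XOR 13 = 15 ≥ 2 — no move.
  4: 4 XOR 13 = 9 ≥ 4 — no move.
  15: 15 XOR 13 = 2 < 15 — winning move (to 2).
  13: 13 XOR 13 = 0 < 13 — winning move (to 0).
That gives 3 winning moves.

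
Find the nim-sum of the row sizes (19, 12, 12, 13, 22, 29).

Compute the nim-sum pairwise:
19 ^ 12 = 31
31 ^ 12 = 19
19 ^ 13 = 30
30 ^ 22 = 8
8 ^ 29 = 21

21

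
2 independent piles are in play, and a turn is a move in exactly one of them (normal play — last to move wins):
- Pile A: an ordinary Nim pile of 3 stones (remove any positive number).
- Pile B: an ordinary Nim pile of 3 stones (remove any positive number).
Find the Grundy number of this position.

Pile A is a plain Nim pile of size 3, so its Grundy value is 3.
Pile B is a plain Nim pile of size 3, so its Grundy value is 3.
The value of a disjunctive sum is the nim-sum of the parts.
Combined value = 3 ⊕ 3 = 0.

0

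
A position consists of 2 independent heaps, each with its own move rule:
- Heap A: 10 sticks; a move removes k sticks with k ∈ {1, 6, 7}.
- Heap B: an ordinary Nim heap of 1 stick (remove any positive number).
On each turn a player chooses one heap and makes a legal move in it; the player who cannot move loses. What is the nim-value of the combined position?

For heap A, compute g(0), g(1), … with moves {1, 6, 7}:
k:     0  1  2  3  4  5  6  7  8  9 10
g(k):  0  1  0  1  0  1  2  3  2  3  2
So g(10) = 2.
Heap B is a plain Nim heap of size 1, so its Grundy value is 1.
By the Sprague-Grundy theorem, the Grundy value of a sum of independent games is the XOR of the component values.
Combined value = 2 XOR 1 = 3.

3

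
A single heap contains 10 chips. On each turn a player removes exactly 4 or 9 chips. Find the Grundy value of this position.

Compute g(0), g(1), … for moves {4, 9}:
k:     0  1  2  3  4  5  6  7  8  9 10
g(k):  0  0  0  0  1  1  1  1  0  2  2
So g(10) = 2.

2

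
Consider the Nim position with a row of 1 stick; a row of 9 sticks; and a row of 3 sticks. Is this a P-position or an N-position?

N-position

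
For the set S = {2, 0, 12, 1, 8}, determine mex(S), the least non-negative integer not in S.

3

The values 0, 1, 2 are all present; 3 is the first non-negative integer missing from the set.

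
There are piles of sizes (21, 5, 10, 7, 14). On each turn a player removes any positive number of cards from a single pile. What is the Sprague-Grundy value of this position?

19

Nim-sum: 21 ⊕ 5 ⊕ 10 ⊕ 7 ⊕ 14 = 19.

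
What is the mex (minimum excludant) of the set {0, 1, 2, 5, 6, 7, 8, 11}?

3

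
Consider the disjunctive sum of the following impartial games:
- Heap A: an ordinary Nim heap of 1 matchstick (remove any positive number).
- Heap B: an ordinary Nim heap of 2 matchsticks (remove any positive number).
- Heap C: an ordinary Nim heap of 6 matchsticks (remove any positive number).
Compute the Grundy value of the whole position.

5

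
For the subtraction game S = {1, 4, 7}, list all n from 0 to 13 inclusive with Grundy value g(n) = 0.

Build the Grundy sequence with g(k) = mex{g(k−s) : s ∈ {1, 4, 7}, s ≤ k}:
g(0) = mex{} = 0
g(1) = mex{0} = 1
g(2) = mex{1} = 0
g(3) = mex{0} = 1
g(4) = mex{0,1} = 2
g(5) = mex{1,2} = 0
g(6) = mex{0} = 1
g(7) = mex{0,1} = 2
g(8) = mex{1,2} = 0
g(9) = mex{0} = 1
g(10) = mex{1} = 0
g(11) = mex{0,2} = 1
g(12) = mex{0,1} = 2
g(13) = mex{1,2} = 0
The P-positions (g = 0) in 0..13 are 0, 2, 5, 8, 10, 13.

0, 2, 5, 8, 10, 13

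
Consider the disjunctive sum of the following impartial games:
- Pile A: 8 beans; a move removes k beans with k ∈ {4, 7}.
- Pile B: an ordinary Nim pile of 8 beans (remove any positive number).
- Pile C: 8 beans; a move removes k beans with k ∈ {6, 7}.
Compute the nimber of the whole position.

Build the Grundy sequence for pile A with g(k) = mex{g(k−s) : s ∈ {4, 7}, s ≤ k}:
g(0) = mex{} = 0
g(1) = mex{} = 0
g(2) = mex{} = 0
g(3) = mex{} = 0
g(4) = mex{0} = 1
g(5) = mex{0} = 1
g(6) = mex{0} = 1
g(7) = mex{0} = 1
g(8) = mex{0,1} = 2
So g(8) = 2.
Pile B is a plain Nim pile of size 8, so its Grundy value is 8.
For pile C, compute g(0), g(1), … with moves {6, 7}:
g(0) = mex{} = 0
g(1) = mex{} = 0
g(2) = mex{} = 0
g(3) = mex{} = 0
g(4) = mex{} = 0
g(5) = mex{} = 0
g(6) = mex{0} = 1
g(7) = mex{0} = 1
g(8) = mex{0} = 1
So g(8) = 1.
By the Sprague-Grundy theorem, the Grundy value of a sum of independent games is the XOR of the component values.
Combined value = 2 ⊕ 8 ⊕ 1 = 11.

11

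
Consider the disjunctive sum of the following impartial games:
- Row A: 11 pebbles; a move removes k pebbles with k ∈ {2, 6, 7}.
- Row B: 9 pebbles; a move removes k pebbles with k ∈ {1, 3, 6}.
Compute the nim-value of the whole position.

1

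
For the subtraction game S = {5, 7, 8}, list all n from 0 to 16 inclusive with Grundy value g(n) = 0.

Grundy values for subtraction set {5, 7, 8}:
k:     0  1  2  3  4  5  6  7  8  9 10 11 12 13 14 15 16
g(k):  0  0  0  0  0  1  1  1  1  1  2  2  2  0  0  0  0
The P-positions (g = 0) in 0..16 are 0, 1, 2, 3, 4, 13, 14, 15, 16.

0, 1, 2, 3, 4, 13, 14, 15, 16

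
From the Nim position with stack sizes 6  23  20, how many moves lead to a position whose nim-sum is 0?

Bitwise XOR of the heap sizes:
  00110  (6)
  10111  (23)
  10100  (20)
  -----
  00101  (5)
The overall nim-sum is X = 5. A stack of size p has a winning move iff p XOR X < p (reduce it to p XOR X).
  6: 6 XOR 5 = 3 < 6 — winning move (to 3).
  23: 23 XOR 5 = 18 < 23 — winning move (to 18).
  20: 20 XOR 5 = 17 < 20 — winning move (to 17).
That gives 3 winning moves.

3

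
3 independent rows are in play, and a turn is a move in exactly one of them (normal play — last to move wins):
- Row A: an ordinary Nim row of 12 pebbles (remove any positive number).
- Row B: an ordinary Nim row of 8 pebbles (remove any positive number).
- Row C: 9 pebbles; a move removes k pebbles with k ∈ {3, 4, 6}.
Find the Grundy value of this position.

4

Row A is a plain Nim row of size 12, so its Grundy value is 12.
Row B is a plain Nim row of size 8, so its Grundy value is 8.
Grundy values for row C (subtraction set {3, 4, 6}):
k:     0  1  2  3  4  5  6  7  8  9
g(k):  0  0  0  1  1  1  2  2  2  0
So g(9) = 0.
By the Sprague-Grundy theorem, the Grundy value of a sum of independent games is the XOR of the component values.
Combined value = 12 ⊕ 8 ⊕ 0 = 4.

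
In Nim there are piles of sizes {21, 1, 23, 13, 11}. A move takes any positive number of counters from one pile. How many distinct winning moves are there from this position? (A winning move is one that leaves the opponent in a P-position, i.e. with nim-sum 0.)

Bitwise XOR of the heap sizes:
  10101  (21)
  00001  (1)
  10111  (23)
  01101  (13)
  01011  (11)
  -----
  00101  (5)
The overall nim-sum is X = 5. A pile of size p has a winning move iff p XOR X < p (reduce it to p XOR X).
  21: 21 XOR 5 = 16 < 21 — winning move (to 16).
  1: 1 XOR 5 = 4 ≥ 1 — no move.
  23: 23 XOR 5 = 18 < 23 — winning move (to 18).
  13: 13 XOR 5 = 8 < 13 — winning move (to 8).
  11: 11 XOR 5 = 14 ≥ 11 — no move.
That gives 3 winning moves.

3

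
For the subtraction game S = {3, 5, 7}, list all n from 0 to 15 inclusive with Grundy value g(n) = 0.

Compute g(0), g(1), … for moves {3, 5, 7}:
k:     0  1  2  3  4  5  6  7  8  9 10 11 12 13 14 15
g(k):  0  0  0  1  1  1  2  2  2  3  0  0  0  1  1  1
The P-positions (g = 0) in 0..15 are 0, 1, 2, 10, 11, 12.

0, 1, 2, 10, 11, 12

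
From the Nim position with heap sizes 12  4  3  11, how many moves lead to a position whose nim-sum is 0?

0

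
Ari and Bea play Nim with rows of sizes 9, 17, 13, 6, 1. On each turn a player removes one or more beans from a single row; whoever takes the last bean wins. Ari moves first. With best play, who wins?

Nim-sum: 9 XOR 17 XOR 13 XOR 6 XOR 1 = 18.
The nim-sum is 18 ≠ 0, so this is an N-position: the player to move can win; Ari has a winning move.

Ari wins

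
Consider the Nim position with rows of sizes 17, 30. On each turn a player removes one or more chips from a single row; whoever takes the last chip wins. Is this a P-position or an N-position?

N-position

Compute the nim-sum pairwise:
17 ⊕ 30 = 15
The nim-sum is 15 ≠ 0, so this is an N-position: the player to move can win.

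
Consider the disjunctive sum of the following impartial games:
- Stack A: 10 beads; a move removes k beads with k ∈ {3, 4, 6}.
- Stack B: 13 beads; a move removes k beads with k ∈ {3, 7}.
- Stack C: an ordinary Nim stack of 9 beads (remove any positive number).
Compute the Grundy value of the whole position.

Build the Grundy sequence for stack A with g(k) = mex{g(k−s) : s ∈ {3, 4, 6}, s ≤ k}:
k:     0  1  2  3  4  5  6  7  8  9 10
g(k):  0  0  0  1  1  1  2  2  2  0  0
So g(10) = 0.
For stack B, compute g(0), g(1), … with moves {3, 7}:
g(0) = mex{} = 0
g(1) = mex{} = 0
g(2) = mex{} = 0
g(3) = mex{0} = 1
g(4) = mex{0} = 1
g(5) = mex{0} = 1
g(6) = mex{1} = 0
g(7) = mex{0,1} = 2
g(8) = mex{0,1} = 2
g(9) = mex{0} = 1
g(10) = mex{1,2} = 0
g(11) = mex{1,2} = 0
g(12) = mex{1} = 0
g(13) = mex{0} = 1
So g(13) = 1.
Stack C is a plain Nim stack of size 9, so its Grundy value is 9.
The value of a disjunctive sum is the nim-sum of the parts.
Combined value = 0 XOR 1 XOR 9 = 8.

8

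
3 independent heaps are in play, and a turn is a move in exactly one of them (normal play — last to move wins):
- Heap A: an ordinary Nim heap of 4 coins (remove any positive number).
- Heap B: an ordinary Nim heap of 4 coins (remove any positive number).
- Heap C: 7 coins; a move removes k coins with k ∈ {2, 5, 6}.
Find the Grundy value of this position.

3

Heap A is a plain Nim heap of size 4, so its Grundy value is 4.
Heap B is a plain Nim heap of size 4, so its Grundy value is 4.
Build the Grundy sequence for heap C with g(k) = mex{g(k−s) : s ∈ {2, 5, 6}, s ≤ k}:
g(0) = mex{} = 0
g(1) = mex{} = 0
g(2) = mex{0} = 1
g(3) = mex{0} = 1
g(4) = mex{1} = 0
g(5) = mex{0,1} = 2
g(6) = mex{0} = 1
g(7) = mex{0,1,2} = 3
So g(7) = 3.
The value of a disjunctive sum is the nim-sum of the parts.
Combined value = 4 XOR 4 XOR 3 = 3.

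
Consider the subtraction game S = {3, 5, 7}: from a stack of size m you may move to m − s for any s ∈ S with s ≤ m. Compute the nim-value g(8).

2

Grundy values for subtraction set {3, 5, 7}:
k:     0  1  2  3  4  5  6  7  8
g(k):  0  0  0  1  1  1  2  2  2
So g(8) = 2.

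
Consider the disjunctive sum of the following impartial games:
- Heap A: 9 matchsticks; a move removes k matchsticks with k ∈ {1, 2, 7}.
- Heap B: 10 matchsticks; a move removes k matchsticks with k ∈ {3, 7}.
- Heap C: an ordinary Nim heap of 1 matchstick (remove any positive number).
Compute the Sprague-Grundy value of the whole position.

Grundy values for heap A (subtraction set {1, 2, 7}):
k:     0  1  2  3  4  5  6  7  8  9
g(k):  0  1  2  0  1  2  0  1  2  0
So g(9) = 0.
Build the Grundy sequence for heap B with g(k) = mex{g(k−s) : s ∈ {3, 7}, s ≤ k}:
g(0) = mex{} = 0
g(1) = mex{} = 0
g(2) = mex{} = 0
g(3) = mex{0} = 1
g(4) = mex{0} = 1
g(5) = mex{0} = 1
g(6) = mex{1} = 0
g(7) = mex{0,1} = 2
g(8) = mex{0,1} = 2
g(9) = mex{0} = 1
g(10) = mex{1,2} = 0
So g(10) = 0.
Heap C is a plain Nim heap of size 1, so its Grundy value is 1.
The value of a disjunctive sum is the nim-sum of the parts.
Combined value = 0 ⊕ 0 ⊕ 1 = 1.

1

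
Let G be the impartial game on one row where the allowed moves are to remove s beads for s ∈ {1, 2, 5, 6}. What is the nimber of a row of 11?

1

Build the Grundy sequence with g(k) = mex{g(k−s) : s ∈ {1, 2, 5, 6}, s ≤ k}:
g(0) = mex{} = 0
g(1) = mex{0} = 1
g(2) = mex{0,1} = 2
g(3) = mex{1,2} = 0
g(4) = mex{0,2} = 1
g(5) = mex{0,1} = 2
g(6) = mex{0,1,2} = 3
g(7) = mex{1,2,3} = 0
g(8) = mex{0,2,3} = 1
g(9) = mex{0,1} = 2
g(10) = mex{1,2} = 0
g(11) = mex{0,2,3} = 1
So g(11) = 1.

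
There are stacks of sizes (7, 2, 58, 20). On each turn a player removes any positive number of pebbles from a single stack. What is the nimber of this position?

43

In binary:
  000111  (7)
  000010  (2)
  111010  (58)
  010100  (20)
  ------
  101011  (43)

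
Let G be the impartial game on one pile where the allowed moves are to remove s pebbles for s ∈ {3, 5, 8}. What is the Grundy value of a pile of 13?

0

Build the Grundy sequence with g(k) = mex{g(k−s) : s ∈ {3, 5, 8}, s ≤ k}:
k:     0  1  2  3  4  5  6  7  8  9 10 11 12 13
g(k):  0  0  0  1  1  1  2  2  2  3  3  0  0  0
So g(13) = 0.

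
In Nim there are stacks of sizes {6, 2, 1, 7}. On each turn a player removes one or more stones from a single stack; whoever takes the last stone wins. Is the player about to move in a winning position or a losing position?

Nim-sum: 6 ^ 2 ^ 1 ^ 7 = 2.
The nim-sum is 2 ≠ 0, so this is an N-position: the player to move can win.

Winning position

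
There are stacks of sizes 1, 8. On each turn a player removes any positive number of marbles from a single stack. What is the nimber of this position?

9

Compute the nim-sum pairwise:
1 ⊕ 8 = 9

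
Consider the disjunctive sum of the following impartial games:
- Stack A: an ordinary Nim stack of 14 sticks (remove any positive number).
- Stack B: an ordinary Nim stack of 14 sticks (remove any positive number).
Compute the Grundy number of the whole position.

0

Stack A is a plain Nim stack of size 14, so its Grundy value is 14.
Stack B is a plain Nim stack of size 14, so its Grundy value is 14.
By the Sprague-Grundy theorem, the Grundy value of a sum of independent games is the XOR of the component values.
Combined value = 14 ⊕ 14 = 0.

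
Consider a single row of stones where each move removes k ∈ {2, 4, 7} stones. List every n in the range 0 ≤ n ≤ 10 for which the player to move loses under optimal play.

0, 1, 6, 9

Compute g(0), g(1), … for moves {2, 4, 7}:
k:     0  1  2  3  4  5  6  7  8  9 10
g(k):  0  0  1  1  2  2  0  3  1  0  2
The P-positions (g = 0) in 0..10 are 0, 1, 6, 9.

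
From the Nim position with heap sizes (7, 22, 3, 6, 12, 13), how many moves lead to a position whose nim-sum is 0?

1

Nim-sum: 7 ^ 22 ^ 3 ^ 6 ^ 12 ^ 13 = 21.
The overall nim-sum is X = 21. A heap of size p has a winning move iff p XOR X < p (reduce it to p XOR X).
  7: 7 XOR 21 = 18 ≥ 7 — no move.
  22: 22 XOR 21 = 3 < 22 — winning move (to 3).
  3: 3 XOR 21 = 22 ≥ 3 — no move.
  6: 6 XOR 21 = 19 ≥ 6 — no move.
  12: 12 XOR 21 = 25 ≥ 12 — no move.
  13: 13 XOR 21 = 24 ≥ 13 — no move.
That gives 1 winning move.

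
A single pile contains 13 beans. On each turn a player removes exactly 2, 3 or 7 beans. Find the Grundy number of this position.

Grundy values for subtraction set {2, 3, 7}:
g(0) = mex{} = 0
g(1) = mex{} = 0
g(2) = mex{0} = 1
g(3) = mex{0} = 1
g(4) = mex{0,1} = 2
g(5) = mex{1} = 0
g(6) = mex{1,2} = 0
g(7) = mex{0,2} = 1
g(8) = mex{0} = 1
g(9) = mex{0,1} = 2
g(10) = mex{1} = 0
g(11) = mex{1,2} = 0
g(12) = mex{0,2} = 1
g(13) = mex{0} = 1
So g(13) = 1.

1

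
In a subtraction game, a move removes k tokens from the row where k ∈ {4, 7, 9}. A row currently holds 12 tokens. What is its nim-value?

3

Grundy values for subtraction set {4, 7, 9}:
k:     0  1  2  3  4  5  6  7  8  9 10 11 12
g(k):  0  0  0  0  1  1  1  1  2  2  2  2  3
So g(12) = 3.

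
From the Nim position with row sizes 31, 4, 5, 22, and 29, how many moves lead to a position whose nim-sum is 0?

Compute the nim-sum pairwise:
31 ⊕ 4 = 27
27 ⊕ 5 = 30
30 ⊕ 22 = 8
8 ⊕ 29 = 21
The overall nim-sum is X = 21. A row of size p has a winning move iff p XOR X < p (reduce it to p XOR X).
  31: 31 XOR 21 = 10 < 31 — winning move (to 10).
  4: 4 XOR 21 = 17 ≥ 4 — no move.
  5: 5 XOR 21 = 16 ≥ 5 — no move.
  22: 22 XOR 21 = 3 < 22 — winning move (to 3).
  29: 29 XOR 21 = 8 < 29 — winning move (to 8).
That gives 3 winning moves.

3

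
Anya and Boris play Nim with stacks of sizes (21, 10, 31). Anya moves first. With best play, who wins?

Bitwise XOR of the heap sizes:
  10101  (21)
  01010  (10)
  11111  (31)
  -----
  00000  (0)
The nim-sum is 0, so this is a P-position: the player to move is in a losing position under optimal play; Anya is about to move from it and so loses — Boris wins.

Boris wins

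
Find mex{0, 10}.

1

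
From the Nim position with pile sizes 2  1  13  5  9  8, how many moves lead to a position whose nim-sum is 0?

3

Compute the nim-sum pairwise:
2 XOR 1 = 3
3 XOR 13 = 14
14 XOR 5 = 11
11 XOR 9 = 2
2 XOR 8 = 10
The overall nim-sum is X = 10. A pile of size p has a winning move iff p XOR X < p (reduce it to p XOR X).
  2: 2 XOR 10 = 8 ≥ 2 — no move.
  1: 1 XOR 10 = 11 ≥ 1 — no move.
  13: 13 XOR 10 = 7 < 13 — winning move (to 7).
  5: 5 XOR 10 = 15 ≥ 5 — no move.
  9: 9 XOR 10 = 3 < 9 — winning move (to 3).
  8: 8 XOR 10 = 2 < 8 — winning move (to 2).
That gives 3 winning moves.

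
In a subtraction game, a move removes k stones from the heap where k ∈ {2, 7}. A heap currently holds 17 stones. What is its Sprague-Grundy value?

2

Grundy values for subtraction set {2, 7}:
k:     0  1  2  3  4  5  6  7  8  9 10 11 12 13 14 15 16 17
g(k):  0  0  1  1  0  0  1  1  2  0  0  1  1  0  0  1  1  2
So g(17) = 2.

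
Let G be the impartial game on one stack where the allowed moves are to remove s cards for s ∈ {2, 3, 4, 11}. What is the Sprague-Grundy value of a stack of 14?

0

Compute g(0), g(1), … for moves {2, 3, 4, 11}:
g(0) = mex{} = 0
g(1) = mex{} = 0
g(2) = mex{0} = 1
g(3) = mex{0} = 1
g(4) = mex{0,1} = 2
g(5) = mex{0,1} = 2
g(6) = mex{1,2} = 0
g(7) = mex{1,2} = 0
g(8) = mex{0,2} = 1
g(9) = mex{0,2} = 1
g(10) = mex{0,1} = 2
g(11) = mex{0,1} = 2
g(12) = mex{0,1,2} = 3
g(13) = mex{1,2} = 0
g(14) = mex{1,2,3} = 0
So g(14) = 0.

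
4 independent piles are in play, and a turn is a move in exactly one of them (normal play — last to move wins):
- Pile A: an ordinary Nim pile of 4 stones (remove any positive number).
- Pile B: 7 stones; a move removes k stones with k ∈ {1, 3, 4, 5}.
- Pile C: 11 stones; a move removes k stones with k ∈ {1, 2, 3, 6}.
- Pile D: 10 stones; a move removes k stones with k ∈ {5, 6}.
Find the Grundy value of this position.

Pile A is a plain Nim pile of size 4, so its Grundy value is 4.
For pile B, compute g(0), g(1), … with moves {1, 3, 4, 5}:
k:     0  1  2  3  4  5  6  7
g(k):  0  1  0  1  2  3  2  3
So g(7) = 3.
Grundy values for pile C (subtraction set {1, 2, 3, 6}):
k:     0  1  2  3  4  5  6  7  8  9 10 11
g(k):  0  1  2  3  0  1  2  3  0  1  2  3
So g(11) = 3.
Grundy values for pile D (subtraction set {5, 6}):
k:     0  1  2  3  4  5  6  7  8  9 10
g(k):  0  0  0  0  0  1  1  1  1  1  2
So g(10) = 2.
By the Sprague-Grundy theorem, the Grundy value of a sum of independent games is the XOR of the component values.
Combined value = 4 ⊕ 3 ⊕ 3 ⊕ 2 = 6.

6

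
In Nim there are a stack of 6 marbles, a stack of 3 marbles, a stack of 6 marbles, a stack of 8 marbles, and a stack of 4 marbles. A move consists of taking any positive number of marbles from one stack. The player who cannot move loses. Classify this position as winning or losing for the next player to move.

Winning position

Nim-sum: 6 ^ 3 ^ 6 ^ 8 ^ 4 = 15.
The nim-sum is 15 ≠ 0, so this is an N-position: the player to move can win.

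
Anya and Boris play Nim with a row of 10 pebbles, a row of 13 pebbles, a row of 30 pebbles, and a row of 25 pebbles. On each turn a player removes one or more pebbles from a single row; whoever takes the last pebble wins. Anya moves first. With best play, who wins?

Boris wins

Compute the nim-sum pairwise:
10 ^ 13 = 7
7 ^ 30 = 25
25 ^ 25 = 0
The nim-sum is 0, so this is a P-position: the player to move is in a losing position under optimal play; Anya is about to move from it and so loses — Boris wins.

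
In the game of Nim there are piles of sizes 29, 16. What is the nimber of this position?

13

Write each in binary and XOR column by column:
  11101  (29)
  10000  (16)
  -----
  01101  (13)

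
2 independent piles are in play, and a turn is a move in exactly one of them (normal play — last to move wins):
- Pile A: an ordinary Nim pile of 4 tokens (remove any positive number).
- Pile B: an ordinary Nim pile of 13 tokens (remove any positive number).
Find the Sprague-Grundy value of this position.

9

Pile A is a plain Nim pile of size 4, so its Grundy value is 4.
Pile B is a plain Nim pile of size 13, so its Grundy value is 13.
The value of a disjunctive sum is the nim-sum of the parts.
Combined value = 4 XOR 13 = 9.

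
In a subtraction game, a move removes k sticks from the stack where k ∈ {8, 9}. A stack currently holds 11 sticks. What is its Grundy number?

Compute g(0), g(1), … for moves {8, 9}:
k:     0  1  2  3  4  5  6  7  8  9 10 11
g(k):  0  0  0  0  0  0  0  0  1  1  1  1
So g(11) = 1.

1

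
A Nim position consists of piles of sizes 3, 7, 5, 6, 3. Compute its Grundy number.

Nim-sum: 3 ^ 7 ^ 5 ^ 6 ^ 3 = 4.

4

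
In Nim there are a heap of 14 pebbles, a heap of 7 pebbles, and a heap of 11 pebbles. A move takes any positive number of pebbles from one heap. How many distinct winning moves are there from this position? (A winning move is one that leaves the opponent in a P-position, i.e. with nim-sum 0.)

3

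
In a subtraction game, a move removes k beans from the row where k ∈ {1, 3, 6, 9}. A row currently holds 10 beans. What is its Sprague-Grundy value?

Build the Grundy sequence with g(k) = mex{g(k−s) : s ∈ {1, 3, 6, 9}, s ≤ k}:
k:     0  1  2  3  4  5  6  7  8  9 10
g(k):  0  1  0  1  0  1  2  3  2  3  2
So g(10) = 2.

2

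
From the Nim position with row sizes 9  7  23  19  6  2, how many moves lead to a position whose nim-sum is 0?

1

Bitwise XOR of the heap sizes:
  01001  (9)
  00111  (7)
  10111  (23)
  10011  (19)
  00110  (6)
  00010  (2)
  -----
  01110  (14)
The overall nim-sum is X = 14. A row of size p has a winning move iff p XOR X < p (reduce it to p XOR X).
  9: 9 XOR 14 = 7 < 9 — winning move (to 7).
  7: 7 XOR 14 = 9 ≥ 7 — no move.
  23: 23 XOR 14 = 25 ≥ 23 — no move.
  19: 19 XOR 14 = 29 ≥ 19 — no move.
  6: 6 XOR 14 = 8 ≥ 6 — no move.
  2: 2 XOR 14 = 12 ≥ 2 — no move.
That gives 1 winning move.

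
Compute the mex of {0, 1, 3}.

The values 0, 1 are all present; 2 is the first non-negative integer missing from the set.

2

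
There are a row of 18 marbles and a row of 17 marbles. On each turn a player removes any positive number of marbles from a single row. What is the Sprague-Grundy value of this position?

3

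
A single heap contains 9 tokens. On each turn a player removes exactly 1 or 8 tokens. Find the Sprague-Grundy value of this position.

0

Grundy values for subtraction set {1, 8}:
k:     0  1  2  3  4  5  6  7  8  9
g(k):  0  1  0  1  0  1  0  1  2  0
So g(9) = 0.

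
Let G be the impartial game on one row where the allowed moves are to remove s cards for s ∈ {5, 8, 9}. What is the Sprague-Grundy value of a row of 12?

2

Grundy values for subtraction set {5, 8, 9}:
g(0) = mex{} = 0
g(1) = mex{} = 0
g(2) = mex{} = 0
g(3) = mex{} = 0
g(4) = mex{} = 0
g(5) = mex{0} = 1
g(6) = mex{0} = 1
g(7) = mex{0} = 1
g(8) = mex{0} = 1
g(9) = mex{0} = 1
g(10) = mex{0,1} = 2
g(11) = mex{0,1} = 2
g(12) = mex{0,1} = 2
So g(12) = 2.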